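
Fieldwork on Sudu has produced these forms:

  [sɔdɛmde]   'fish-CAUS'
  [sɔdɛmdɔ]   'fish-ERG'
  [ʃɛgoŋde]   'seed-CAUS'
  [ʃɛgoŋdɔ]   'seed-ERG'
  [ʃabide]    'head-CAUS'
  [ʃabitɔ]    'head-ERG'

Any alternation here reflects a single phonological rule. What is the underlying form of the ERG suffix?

/-tɔ/

The ERG suffix surfaces as [-dɔ] and [-tɔ], depending on the final segment of the stem.
By contrast the CAUS suffix keeps its initial [d] throughout — that segment must be underlying.
So the underlying form is /-tɔ/, and voiceless stops become voiced after a nasal.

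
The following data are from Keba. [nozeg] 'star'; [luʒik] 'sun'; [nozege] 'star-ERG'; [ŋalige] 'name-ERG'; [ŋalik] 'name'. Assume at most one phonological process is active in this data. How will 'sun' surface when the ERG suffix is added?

In [ŋalige] and [ŋalik] the final segment of 'name' alternates: [g] ~ [k].
But 'star' keeps [g] in both environments ([nozege], [nozeg]), so there is no rule changing /g/ to [k] in isolation.
So /k/ is underlying, and a rule of intervocalic voicing — voiceless stops become voiced between vowels — gives [g].
The one attested form of 'sun', [luʒik], shows underlying /luʒik/. Applying the same rule between vowels gives [luʒige].

[luʒige]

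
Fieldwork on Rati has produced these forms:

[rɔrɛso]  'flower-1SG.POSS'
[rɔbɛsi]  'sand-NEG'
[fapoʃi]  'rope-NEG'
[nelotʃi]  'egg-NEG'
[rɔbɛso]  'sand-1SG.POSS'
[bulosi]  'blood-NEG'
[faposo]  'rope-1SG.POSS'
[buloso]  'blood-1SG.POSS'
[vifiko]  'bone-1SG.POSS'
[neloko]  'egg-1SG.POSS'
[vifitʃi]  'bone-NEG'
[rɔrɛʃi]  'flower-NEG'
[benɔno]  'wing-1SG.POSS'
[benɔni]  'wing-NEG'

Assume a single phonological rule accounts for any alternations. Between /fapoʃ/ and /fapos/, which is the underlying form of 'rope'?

The root 'rope' surfaces as [faposo] and [fapoʃi], with a stem-final [s] ~ [ʃ] alternation.
Compare 'sand', with invariant [s] in [rɔbɛso] and [rɔbɛsi]: an analysis with underlying /s/ and a rule producing [ʃ] before the NEG suffix would wrongly predict alternation here too.
Therefore /ʃ/ is basic and [s] is derived by depalatalization (palato-alveolar /tʃ/ and /ʃ/ become [k] and [s] when no front vowel follows).

/fapoʃ/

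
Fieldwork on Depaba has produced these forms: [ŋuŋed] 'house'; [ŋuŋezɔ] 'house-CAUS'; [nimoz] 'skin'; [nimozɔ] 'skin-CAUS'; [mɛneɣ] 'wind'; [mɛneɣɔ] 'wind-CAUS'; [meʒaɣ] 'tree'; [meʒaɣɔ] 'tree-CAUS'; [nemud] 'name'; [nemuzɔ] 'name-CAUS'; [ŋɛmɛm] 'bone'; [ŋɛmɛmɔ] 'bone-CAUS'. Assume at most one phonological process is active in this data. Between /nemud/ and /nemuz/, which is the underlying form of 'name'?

/nemud/

The root 'name' surfaces as [nemud] and [nemuzɔ], with a stem-final [d] ~ [z] alternation.
Compare 'skin', with invariant [z] in [nimoz] and [nimozɔ]: an analysis with underlying /z/ and a rule producing [d] in isolation would wrongly predict alternation here too.
So /d/ is underlying, and a rule of intervocalic spirantization — voiced stops become fricatives between vowels — gives [z].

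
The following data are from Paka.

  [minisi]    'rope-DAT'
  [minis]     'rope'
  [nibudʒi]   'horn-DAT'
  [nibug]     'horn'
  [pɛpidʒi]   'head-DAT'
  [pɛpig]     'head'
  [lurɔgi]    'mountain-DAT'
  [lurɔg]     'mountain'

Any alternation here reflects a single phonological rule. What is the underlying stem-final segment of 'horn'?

/dʒ/

The root 'horn' surfaces as [nibudʒi] and [nibug], with a stem-final [dʒ] ~ [g] alternation.
But 'mountain' keeps [g] in both environments ([lurɔgi], [lurɔg]), so there is no rule changing /g/ to [dʒ] before the DAT suffix.
Therefore /dʒ/ is basic and [g] is derived by depalatalization (palato-alveolar /dʒ/ becomes [g] when no front vowel follows).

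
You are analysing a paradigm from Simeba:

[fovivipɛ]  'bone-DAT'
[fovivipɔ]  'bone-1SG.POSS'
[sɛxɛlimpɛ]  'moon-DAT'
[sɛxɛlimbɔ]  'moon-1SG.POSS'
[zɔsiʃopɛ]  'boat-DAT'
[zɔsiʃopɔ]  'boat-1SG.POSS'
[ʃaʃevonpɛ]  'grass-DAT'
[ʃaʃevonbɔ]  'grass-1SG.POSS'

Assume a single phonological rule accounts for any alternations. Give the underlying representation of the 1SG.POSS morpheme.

/-bɔ/

The 1SG.POSS morpheme has two allomorphs, [-bɔ] and [-pɔ].
The DAT suffix, which begins with [p], is invariant after every stem; so [p] is not altered by any rule here.
So the underlying form is /-bɔ/, and voiced stops become voiceless after a vowel.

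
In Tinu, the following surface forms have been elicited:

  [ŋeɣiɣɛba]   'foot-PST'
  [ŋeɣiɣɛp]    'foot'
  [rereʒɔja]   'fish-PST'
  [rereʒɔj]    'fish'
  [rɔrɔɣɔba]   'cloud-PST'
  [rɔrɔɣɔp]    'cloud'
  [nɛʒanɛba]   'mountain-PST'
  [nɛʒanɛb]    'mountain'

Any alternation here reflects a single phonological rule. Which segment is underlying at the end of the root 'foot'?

/p/

The root 'foot' surfaces as [ŋeɣiɣɛba] and [ŋeɣiɣɛp], with a stem-final [b] ~ [p] alternation.
If /b/ were underlying and a rule turned it into [p] in isolation, 'mountain' would also alternate; but it has [b] in both [nɛʒanɛba] and [nɛʒanɛb].
So /p/ is underlying, and a rule of intervocalic voicing — voiceless stops become voiced between vowels — gives [b].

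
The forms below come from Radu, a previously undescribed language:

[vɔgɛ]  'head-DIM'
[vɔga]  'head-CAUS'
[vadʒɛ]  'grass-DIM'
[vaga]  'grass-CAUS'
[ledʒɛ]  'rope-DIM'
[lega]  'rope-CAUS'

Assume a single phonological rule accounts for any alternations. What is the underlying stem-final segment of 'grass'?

/dʒ/

The root 'grass' surfaces as [vadʒɛ] and [vaga], with a stem-final [dʒ] ~ [g] alternation.
The stem 'head' ([vɔgɛ], [vɔga]) shows [g] unchanged in both environments, so [g] cannot be basic with [dʒ] derived before the DIM suffix.
So /dʒ/ is underlying, and a rule of depalatalization — palato-alveolar /dʒ/ becomes [g] when no front vowel follows — gives [g].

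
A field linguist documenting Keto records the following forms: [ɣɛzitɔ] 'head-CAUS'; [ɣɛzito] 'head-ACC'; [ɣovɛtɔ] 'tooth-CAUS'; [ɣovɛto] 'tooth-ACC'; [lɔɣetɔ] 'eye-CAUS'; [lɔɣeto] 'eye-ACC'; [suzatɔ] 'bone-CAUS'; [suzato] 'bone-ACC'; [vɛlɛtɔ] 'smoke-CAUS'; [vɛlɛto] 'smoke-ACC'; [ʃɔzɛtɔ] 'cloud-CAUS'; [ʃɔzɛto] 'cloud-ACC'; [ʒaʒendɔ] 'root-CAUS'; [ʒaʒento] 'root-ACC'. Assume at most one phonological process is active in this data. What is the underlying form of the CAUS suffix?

/-dɔ/

The CAUS morpheme has two allomorphs, [-dɔ] and [-tɔ].
The ACC suffix, which begins with [t], is invariant after every stem; so [t] is not altered by any rule here.
So the underlying form is /-dɔ/, and voiced stops become voiceless after a vowel.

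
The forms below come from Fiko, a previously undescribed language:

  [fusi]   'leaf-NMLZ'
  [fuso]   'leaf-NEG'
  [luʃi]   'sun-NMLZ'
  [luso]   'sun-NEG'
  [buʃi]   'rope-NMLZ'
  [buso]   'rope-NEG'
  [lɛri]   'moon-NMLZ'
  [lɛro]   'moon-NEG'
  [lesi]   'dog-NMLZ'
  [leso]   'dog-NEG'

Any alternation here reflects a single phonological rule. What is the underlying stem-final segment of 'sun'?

/ʃ/

'sun' shows [ʃ] ~ [s] at the end of the stem ([luʃi] vs [luso]).
But 'dog' keeps [s] in both environments ([lesi], [leso]), so there is no rule changing /s/ to [ʃ] before the NMLZ suffix.
The underlying segment must be /ʃ/; palato-alveolar /ʃ/ becomes [s] when no front vowel follows, yielding [s] there.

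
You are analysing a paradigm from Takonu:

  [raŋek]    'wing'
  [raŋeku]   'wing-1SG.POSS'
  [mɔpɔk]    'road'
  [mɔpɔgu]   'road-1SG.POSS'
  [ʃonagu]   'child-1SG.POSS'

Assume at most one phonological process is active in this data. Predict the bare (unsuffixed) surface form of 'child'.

[ʃonak]

In [mɔpɔk] and [mɔpɔgu] the final segment of 'road' alternates: [k] ~ [g].
The stem 'wing' ([raŋek], [raŋeku]) shows [k] unchanged in both environments, so [k] cannot be basic with [g] derived before the 1SG.POSS suffix.
The alternation reflects word-final obstruent devoicing: voiced obstruents become voiceless word-finally. /g/ is underlying.
The one attested form of 'child', [ʃonagu], shows underlying /ʃonag/. Applying the same rule word-finally gives [ʃonak].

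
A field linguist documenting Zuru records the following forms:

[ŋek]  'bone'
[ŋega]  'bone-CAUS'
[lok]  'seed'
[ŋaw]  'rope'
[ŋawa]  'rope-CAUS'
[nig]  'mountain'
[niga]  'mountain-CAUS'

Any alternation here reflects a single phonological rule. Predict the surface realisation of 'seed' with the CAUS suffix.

In [ŋek] and [ŋega] the final segment of 'bone' alternates: [k] ~ [g].
Compare 'mountain', with invariant [g] in [nig] and [niga]: an analysis with underlying /g/ and a rule producing [k] in isolation would wrongly predict alternation here too.
The alternation reflects intervocalic voicing: voiceless stops become voiced between vowels. /k/ is underlying.
The one attested form of 'seed', [lok], shows underlying /lok/. Applying the same rule between vowels gives [loga].

[loga]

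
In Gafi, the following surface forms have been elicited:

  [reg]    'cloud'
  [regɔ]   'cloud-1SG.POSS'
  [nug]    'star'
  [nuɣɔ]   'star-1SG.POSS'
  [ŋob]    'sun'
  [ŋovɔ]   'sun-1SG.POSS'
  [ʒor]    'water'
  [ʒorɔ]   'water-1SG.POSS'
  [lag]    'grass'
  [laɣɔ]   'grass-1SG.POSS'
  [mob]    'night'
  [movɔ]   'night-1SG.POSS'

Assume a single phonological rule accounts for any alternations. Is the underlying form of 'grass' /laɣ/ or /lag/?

/laɣ/

The stem for 'grass' ends in [g] in [lag] but [ɣ] in [laɣɔ].
The stem 'cloud' ([reg], [regɔ]) shows [g] unchanged in both environments, so [g] cannot be basic with [ɣ] derived before the 1SG.POSS suffix.
Therefore /ɣ/ is basic and [g] is derived by word-final hardening (voiced fricatives become stops word-finally).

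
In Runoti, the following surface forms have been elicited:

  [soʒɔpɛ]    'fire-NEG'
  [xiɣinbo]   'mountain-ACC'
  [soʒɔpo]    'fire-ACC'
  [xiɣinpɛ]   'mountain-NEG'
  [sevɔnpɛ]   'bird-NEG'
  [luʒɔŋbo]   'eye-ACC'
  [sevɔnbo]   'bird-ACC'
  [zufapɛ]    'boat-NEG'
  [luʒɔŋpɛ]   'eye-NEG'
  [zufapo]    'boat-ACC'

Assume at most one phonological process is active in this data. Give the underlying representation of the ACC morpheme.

The ACC suffix surfaces as [-bo] and [-po], depending on the final segment of the stem.
The NEG suffix, which begins with [p], is invariant after every stem; so [p] is not altered by any rule here.
So the underlying form is /-bo/, and voiced stops become voiceless after a vowel.

/-bo/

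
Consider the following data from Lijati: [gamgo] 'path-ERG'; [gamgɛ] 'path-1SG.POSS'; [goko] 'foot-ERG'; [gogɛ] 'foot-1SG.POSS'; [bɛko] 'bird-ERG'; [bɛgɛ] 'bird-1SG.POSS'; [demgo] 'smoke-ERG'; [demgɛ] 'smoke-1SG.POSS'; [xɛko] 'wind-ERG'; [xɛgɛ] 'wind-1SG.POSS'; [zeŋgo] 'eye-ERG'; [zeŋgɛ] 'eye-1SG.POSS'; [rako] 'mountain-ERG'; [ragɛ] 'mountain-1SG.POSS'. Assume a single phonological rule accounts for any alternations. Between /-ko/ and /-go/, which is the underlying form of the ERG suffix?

/-ko/

The ERG suffix surfaces as [-go] and [-ko], depending on the final segment of the stem.
By contrast the 1SG.POSS suffix keeps its initial [g] throughout — that segment must be underlying.
The ERG suffix is therefore /-ko/ underlyingly, with post-nasal voicing: voiceless stops become voiced after a nasal.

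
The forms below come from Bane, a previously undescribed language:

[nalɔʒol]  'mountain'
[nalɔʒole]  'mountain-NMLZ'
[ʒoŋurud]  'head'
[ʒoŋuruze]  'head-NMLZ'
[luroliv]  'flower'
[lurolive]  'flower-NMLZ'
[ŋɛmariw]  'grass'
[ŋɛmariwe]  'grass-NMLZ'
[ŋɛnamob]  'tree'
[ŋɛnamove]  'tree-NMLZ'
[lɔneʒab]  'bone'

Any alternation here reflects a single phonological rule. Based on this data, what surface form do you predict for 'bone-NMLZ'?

'tree' shows [b] ~ [v] at the end of the stem ([ŋɛnamob] vs [ŋɛnamove]).
The stem 'flower' ([luroliv], [lurolive]) shows [v] unchanged in both environments, so [v] cannot be basic with [b] derived in isolation.
So /b/ is underlying, and a rule of intervocalic spirantization — voiced stops become fricatives between vowels — gives [v].
The one attested form of 'bone', [lɔneʒab], shows underlying /lɔneʒab/. Applying the same rule between vowels gives [lɔneʒave].

[lɔneʒave]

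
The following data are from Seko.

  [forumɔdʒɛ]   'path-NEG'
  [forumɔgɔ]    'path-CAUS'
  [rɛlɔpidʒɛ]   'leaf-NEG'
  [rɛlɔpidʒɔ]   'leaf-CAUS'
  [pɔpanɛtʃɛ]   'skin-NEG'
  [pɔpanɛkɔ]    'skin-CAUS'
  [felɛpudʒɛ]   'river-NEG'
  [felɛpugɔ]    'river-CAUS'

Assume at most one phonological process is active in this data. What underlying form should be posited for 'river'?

The root 'river' surfaces as [felɛpudʒɛ] and [felɛpugɔ], with a stem-final [dʒ] ~ [g] alternation.
But 'leaf' keeps [dʒ] in both environments ([rɛlɔpidʒɛ], [rɛlɔpidʒɔ]), so there is no rule changing /dʒ/ to [g] before the CAUS suffix.
Therefore /g/ is basic and [dʒ] is derived by palatalization before a front vowel (/k/ and /g/ become palato-alveolar [tʃ] and [dʒ] before a front vowel).

/felɛpug/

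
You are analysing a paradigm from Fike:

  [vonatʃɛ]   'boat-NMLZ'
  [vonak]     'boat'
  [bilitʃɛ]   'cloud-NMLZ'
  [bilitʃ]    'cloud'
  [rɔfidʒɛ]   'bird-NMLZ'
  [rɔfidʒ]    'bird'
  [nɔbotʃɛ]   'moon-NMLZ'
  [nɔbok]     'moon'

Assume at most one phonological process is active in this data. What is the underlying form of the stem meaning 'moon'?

'moon' shows [tʃ] ~ [k] at the end of the stem ([nɔbotʃɛ] vs [nɔbok]).
But 'cloud' keeps [tʃ] in both environments ([bilitʃɛ], [bilitʃ]), so there is no rule changing /tʃ/ to [k] in isolation.
So /k/ is underlying, and a rule of palatalization before a front vowel — /k/ becomes palato-alveolar [tʃ] before a front vowel — gives [tʃ].

/nɔbok/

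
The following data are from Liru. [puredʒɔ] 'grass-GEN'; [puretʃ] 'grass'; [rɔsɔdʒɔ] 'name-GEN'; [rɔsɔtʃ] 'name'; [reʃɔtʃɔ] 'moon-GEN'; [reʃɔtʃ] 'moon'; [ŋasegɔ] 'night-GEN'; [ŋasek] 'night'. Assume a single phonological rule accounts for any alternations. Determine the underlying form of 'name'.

'name' shows [dʒ] ~ [tʃ] at the end of the stem ([rɔsɔdʒɔ] vs [rɔsɔtʃ]).
But 'moon' keeps [tʃ] in both environments ([reʃɔtʃɔ], [reʃɔtʃ]), so there is no rule changing /tʃ/ to [dʒ] before the GEN suffix.
So /dʒ/ is underlying, and a rule of word-final obstruent devoicing — voiced obstruents become voiceless word-finally — gives [tʃ].
Hence 'name' is /rɔsɔdʒ/ underlyingly.

/rɔsɔdʒ/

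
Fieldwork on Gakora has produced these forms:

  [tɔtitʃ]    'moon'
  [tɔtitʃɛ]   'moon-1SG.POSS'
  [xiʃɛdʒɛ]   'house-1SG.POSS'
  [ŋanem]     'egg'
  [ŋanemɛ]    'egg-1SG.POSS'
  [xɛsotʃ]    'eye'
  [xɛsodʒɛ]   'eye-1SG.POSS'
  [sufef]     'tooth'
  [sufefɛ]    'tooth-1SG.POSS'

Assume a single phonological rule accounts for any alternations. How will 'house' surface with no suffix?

'eye' shows [tʃ] ~ [dʒ] at the end of the stem ([xɛsotʃ] vs [xɛsodʒɛ]).
The stem 'moon' ([tɔtitʃ], [tɔtitʃɛ]) shows [tʃ] unchanged in both environments, so [tʃ] cannot be basic with [dʒ] derived before the 1SG.POSS suffix.
Therefore /dʒ/ is basic and [tʃ] is derived by word-final obstruent devoicing (voiced obstruents become voiceless word-finally).
From [xiʃɛdʒɛ] the stem 'house' is /xiʃɛdʒ/; word-finally this yields [xiʃɛtʃ].

[xiʃɛtʃ]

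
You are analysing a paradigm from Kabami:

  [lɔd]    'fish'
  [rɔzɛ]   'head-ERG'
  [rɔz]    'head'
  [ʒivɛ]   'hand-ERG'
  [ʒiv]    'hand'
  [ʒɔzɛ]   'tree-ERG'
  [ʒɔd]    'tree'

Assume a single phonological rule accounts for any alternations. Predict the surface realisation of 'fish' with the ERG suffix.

[lɔzɛ]

The stem for 'tree' ends in [z] in [ʒɔzɛ] but [d] in [ʒɔd].
Compare 'head', with invariant [z] in [rɔzɛ] and [rɔz]: an analysis with underlying /z/ and a rule producing [d] in isolation would wrongly predict alternation here too.
So /d/ is underlying, and a rule of intervocalic spirantization — voiced stops become fricatives between vowels — gives [z].
The one attested form of 'fish', [lɔd], shows underlying /lɔd/. Applying the same rule between vowels gives [lɔzɛ].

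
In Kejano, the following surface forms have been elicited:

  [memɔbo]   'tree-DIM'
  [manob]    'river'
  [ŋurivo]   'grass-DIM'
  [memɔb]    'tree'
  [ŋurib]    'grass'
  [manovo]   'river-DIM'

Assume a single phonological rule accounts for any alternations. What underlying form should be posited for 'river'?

/manov/

The root 'river' surfaces as [manob] and [manovo], with a stem-final [b] ~ [v] alternation.
Compare 'tree', with invariant [b] in [memɔb] and [memɔbo]: an analysis with underlying /b/ and a rule producing [v] before the DIM suffix would wrongly predict alternation here too.
The alternation reflects word-final hardening: voiced fricatives become stops word-finally. /v/ is underlying.
So 'river' = /manov/.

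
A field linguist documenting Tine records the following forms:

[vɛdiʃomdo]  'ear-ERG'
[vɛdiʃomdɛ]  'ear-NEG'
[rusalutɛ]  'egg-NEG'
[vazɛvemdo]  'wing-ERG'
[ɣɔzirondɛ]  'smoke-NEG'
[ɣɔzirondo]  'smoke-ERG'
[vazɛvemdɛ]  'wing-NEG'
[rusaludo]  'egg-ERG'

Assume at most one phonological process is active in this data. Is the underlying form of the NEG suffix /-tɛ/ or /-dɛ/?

The NEG suffix surfaces as [-dɛ] and [-tɛ], depending on the final segment of the stem.
The ERG suffix, which begins with [d], is invariant after every stem; so [d] is not altered by any rule here.
The NEG suffix is therefore /-tɛ/ underlyingly, with post-nasal voicing: voiceless stops become voiced after a nasal.

/-tɛ/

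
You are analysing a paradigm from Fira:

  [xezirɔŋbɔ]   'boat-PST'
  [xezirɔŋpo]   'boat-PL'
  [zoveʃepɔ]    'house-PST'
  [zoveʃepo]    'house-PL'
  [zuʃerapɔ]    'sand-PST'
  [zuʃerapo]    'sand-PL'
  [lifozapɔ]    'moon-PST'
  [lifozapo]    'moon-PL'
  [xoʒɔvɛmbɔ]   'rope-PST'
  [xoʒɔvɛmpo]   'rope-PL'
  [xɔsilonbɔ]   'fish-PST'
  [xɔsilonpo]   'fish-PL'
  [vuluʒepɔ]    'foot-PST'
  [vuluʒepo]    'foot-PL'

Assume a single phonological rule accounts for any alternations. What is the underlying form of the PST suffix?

/-bɔ/

The PST suffix surfaces as [-bɔ] and [-pɔ], depending on the final segment of the stem.
The PL suffix, which begins with [p], is invariant after every stem; so [p] is not altered by any rule here.
The PST suffix is therefore /-bɔ/ underlyingly, with post-vocalic devoicing: voiced stops become voiceless after a vowel.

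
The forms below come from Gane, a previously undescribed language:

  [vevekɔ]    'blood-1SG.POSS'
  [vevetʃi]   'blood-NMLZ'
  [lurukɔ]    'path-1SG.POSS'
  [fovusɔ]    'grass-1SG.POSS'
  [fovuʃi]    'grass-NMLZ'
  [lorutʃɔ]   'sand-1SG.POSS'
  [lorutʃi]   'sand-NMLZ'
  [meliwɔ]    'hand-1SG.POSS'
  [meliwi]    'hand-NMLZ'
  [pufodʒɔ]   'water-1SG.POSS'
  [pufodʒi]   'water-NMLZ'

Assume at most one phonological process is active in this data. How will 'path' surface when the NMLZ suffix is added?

The stem for 'blood' ends in [k] in [vevekɔ] but [tʃ] in [vevetʃi].
If /tʃ/ were underlying and a rule turned it into [k] before the 1SG.POSS suffix, 'sand' would also alternate; but it has [tʃ] in both [lorutʃɔ] and [lorutʃi].
Therefore /k/ is basic and [tʃ] is derived by palatalization before a front vowel (/k/ and /s/ become palato-alveolar [tʃ] and [ʃ] before a front vowel).
The one attested form of 'path', [lurukɔ], shows underlying /luruk/. Applying the same rule before a front vowel gives [lurutʃi].

[lurutʃi]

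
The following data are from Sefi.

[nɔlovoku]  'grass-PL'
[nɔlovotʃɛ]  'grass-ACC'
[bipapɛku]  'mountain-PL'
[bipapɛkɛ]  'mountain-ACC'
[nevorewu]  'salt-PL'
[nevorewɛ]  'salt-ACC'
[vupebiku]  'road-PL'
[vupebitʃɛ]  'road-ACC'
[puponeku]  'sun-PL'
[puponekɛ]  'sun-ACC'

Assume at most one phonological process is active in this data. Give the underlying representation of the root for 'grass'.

The root 'grass' surfaces as [nɔlovoku] and [nɔlovotʃɛ], with a stem-final [k] ~ [tʃ] alternation.
Compare 'sun', with invariant [k] in [puponeku] and [puponekɛ]: an analysis with underlying /k/ and a rule producing [tʃ] before the ACC suffix would wrongly predict alternation here too.
Therefore /tʃ/ is basic and [k] is derived by depalatalization (palato-alveolar /tʃ/ becomes [k] when no front vowel follows).
The underlying form of 'grass' is therefore /nɔlovotʃ/.

/nɔlovotʃ/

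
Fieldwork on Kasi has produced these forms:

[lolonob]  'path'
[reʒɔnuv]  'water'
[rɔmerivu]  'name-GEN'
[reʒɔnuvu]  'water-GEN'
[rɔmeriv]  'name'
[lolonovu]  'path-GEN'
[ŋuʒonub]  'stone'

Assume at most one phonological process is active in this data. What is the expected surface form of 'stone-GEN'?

The root 'path' surfaces as [lolonovu] and [lolonob], with a stem-final [v] ~ [b] alternation.
If /v/ were underlying and a rule turned it into [b] in isolation, 'water' would also alternate; but it has [v] in both [reʒɔnuvu] and [reʒɔnuv].
Therefore /b/ is basic and [v] is derived by intervocalic spirantization (voiced stops become fricatives between vowels).
From [ŋuʒonub] the stem 'stone' is /ŋuʒonub/; between vowels this yields [ŋuʒonuvu].

[ŋuʒonuvu]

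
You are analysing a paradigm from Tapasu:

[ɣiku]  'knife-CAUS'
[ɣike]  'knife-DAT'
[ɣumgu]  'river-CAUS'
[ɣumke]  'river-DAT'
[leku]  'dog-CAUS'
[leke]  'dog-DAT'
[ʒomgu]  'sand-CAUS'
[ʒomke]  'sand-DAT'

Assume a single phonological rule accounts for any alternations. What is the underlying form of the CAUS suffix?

The CAUS morpheme has two allomorphs, [-gu] and [-ku].
By contrast the DAT suffix keeps its initial [k] throughout — that segment must be underlying.
The CAUS suffix is therefore /-gu/ underlyingly, with post-vocalic devoicing: voiced stops become voiceless after a vowel.

/-gu/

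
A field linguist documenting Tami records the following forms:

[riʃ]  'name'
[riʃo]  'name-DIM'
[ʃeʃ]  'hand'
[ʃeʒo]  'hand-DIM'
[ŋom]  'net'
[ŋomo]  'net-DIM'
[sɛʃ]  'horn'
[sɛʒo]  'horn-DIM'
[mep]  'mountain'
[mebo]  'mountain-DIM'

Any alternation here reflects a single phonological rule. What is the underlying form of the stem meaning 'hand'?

'hand' shows [ʃ] ~ [ʒ] at the end of the stem ([ʃeʃ] vs [ʃeʒo]).
The stem 'name' ([riʃ], [riʃo]) shows [ʃ] unchanged in both environments, so [ʃ] cannot be basic with [ʒ] derived before the DIM suffix.
So /ʒ/ is underlying, and a rule of word-final obstruent devoicing — voiced obstruents become voiceless word-finally — gives [ʃ].

/ʃeʒ/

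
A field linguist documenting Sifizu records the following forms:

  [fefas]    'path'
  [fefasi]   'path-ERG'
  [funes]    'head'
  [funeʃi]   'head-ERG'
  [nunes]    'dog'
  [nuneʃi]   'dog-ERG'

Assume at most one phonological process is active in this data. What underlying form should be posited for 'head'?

/funeʃ/

In [funes] and [funeʃi] the final segment of 'head' alternates: [s] ~ [ʃ].
If /s/ were underlying and a rule turned it into [ʃ] before the ERG suffix, 'path' would also alternate; but it has [s] in both [fefas] and [fefasi].
The alternation reflects depalatalization: palato-alveolar /ʃ/ becomes [s] when no front vowel follows. /ʃ/ is underlying.
So 'head' = /funeʃ/.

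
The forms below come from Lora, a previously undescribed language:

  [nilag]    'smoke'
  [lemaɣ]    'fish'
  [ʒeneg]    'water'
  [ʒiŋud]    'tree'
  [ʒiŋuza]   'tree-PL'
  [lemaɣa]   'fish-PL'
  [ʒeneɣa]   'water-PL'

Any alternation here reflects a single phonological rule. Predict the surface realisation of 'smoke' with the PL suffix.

[nilaɣa]

In [ʒeneg] and [ʒeneɣa] the final segment of 'water' alternates: [g] ~ [ɣ].
The stem 'fish' ([lemaɣ], [lemaɣa]) shows [ɣ] unchanged in both environments, so [ɣ] cannot be basic with [g] derived in isolation.
Therefore /g/ is basic and [ɣ] is derived by intervocalic spirantization (voiced stops become fricatives between vowels).
The one attested form of 'smoke', [nilag], shows underlying /nilag/. Applying the same rule between vowels gives [nilaɣa].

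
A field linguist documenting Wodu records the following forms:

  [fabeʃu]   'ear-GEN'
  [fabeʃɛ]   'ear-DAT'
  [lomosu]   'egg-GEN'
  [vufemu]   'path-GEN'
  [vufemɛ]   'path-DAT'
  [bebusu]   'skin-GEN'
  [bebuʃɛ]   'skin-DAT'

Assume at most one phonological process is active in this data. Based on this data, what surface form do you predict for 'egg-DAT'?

[lomoʃɛ]

In [bebusu] and [bebuʃɛ] the final segment of 'skin' alternates: [s] ~ [ʃ].
The stem 'ear' ([fabeʃu], [fabeʃɛ]) shows [ʃ] unchanged in both environments, so [ʃ] cannot be basic with [s] derived before the GEN suffix.
The alternation reflects palatalization before a front vowel: /s/ becomes palato-alveolar [ʃ] before a front vowel. /s/ is underlying.
From [lomosu] the stem 'egg' is /lomos/; before a front vowel this yields [lomoʃɛ].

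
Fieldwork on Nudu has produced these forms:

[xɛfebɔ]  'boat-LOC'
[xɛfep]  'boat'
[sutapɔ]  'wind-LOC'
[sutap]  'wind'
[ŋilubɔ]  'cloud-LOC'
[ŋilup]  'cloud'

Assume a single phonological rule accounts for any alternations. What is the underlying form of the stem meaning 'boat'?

The root 'boat' surfaces as [xɛfebɔ] and [xɛfep], with a stem-final [b] ~ [p] alternation.
If /p/ were underlying and a rule turned it into [b] before the LOC suffix, 'wind' would also alternate; but it has [p] in both [sutapɔ] and [sutap].
The alternation reflects word-final obstruent devoicing: voiced obstruents become voiceless word-finally. /b/ is underlying.

/xɛfeb/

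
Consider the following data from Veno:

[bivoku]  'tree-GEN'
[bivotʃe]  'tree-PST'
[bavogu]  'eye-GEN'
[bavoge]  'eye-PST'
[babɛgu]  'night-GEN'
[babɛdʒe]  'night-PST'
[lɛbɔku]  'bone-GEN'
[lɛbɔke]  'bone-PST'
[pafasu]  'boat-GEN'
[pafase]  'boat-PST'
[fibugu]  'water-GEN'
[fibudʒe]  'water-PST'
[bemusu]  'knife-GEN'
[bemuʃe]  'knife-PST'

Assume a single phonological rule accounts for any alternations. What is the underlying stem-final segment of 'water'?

/dʒ/

The root 'water' surfaces as [fibugu] and [fibudʒe], with a stem-final [g] ~ [dʒ] alternation.
If /g/ were underlying and a rule turned it into [dʒ] before the PST suffix, 'eye' would also alternate; but it has [g] in both [bavogu] and [bavoge].
So /dʒ/ is underlying, and a rule of depalatalization — palato-alveolar /tʃ/, /dʒ/ and /ʃ/ become [k], [g] and [s] when no front vowel follows — gives [g].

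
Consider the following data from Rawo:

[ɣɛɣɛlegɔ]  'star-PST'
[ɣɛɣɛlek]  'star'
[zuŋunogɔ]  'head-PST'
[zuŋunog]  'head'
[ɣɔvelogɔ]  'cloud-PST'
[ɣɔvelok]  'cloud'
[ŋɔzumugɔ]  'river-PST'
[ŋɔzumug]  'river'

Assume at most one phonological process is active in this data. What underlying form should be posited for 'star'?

'star' shows [g] ~ [k] at the end of the stem ([ɣɛɣɛlegɔ] vs [ɣɛɣɛlek]).
The stem 'river' ([ŋɔzumugɔ], [ŋɔzumug]) shows [g] unchanged in both environments, so [g] cannot be basic with [k] derived in isolation.
So /k/ is underlying, and a rule of intervocalic voicing — voiceless stops become voiced between vowels — gives [g].
So 'star' = /ɣɛɣɛlek/.

/ɣɛɣɛlek/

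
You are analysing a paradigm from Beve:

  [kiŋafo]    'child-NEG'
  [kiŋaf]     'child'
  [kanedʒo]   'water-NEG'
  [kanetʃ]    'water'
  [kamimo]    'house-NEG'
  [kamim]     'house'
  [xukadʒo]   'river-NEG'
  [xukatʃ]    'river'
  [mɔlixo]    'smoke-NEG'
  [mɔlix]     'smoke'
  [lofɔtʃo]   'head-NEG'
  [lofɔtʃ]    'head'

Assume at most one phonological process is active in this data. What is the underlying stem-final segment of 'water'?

/dʒ/

In [kanedʒo] and [kanetʃ] the final segment of 'water' alternates: [dʒ] ~ [tʃ].
The stem 'head' ([lofɔtʃo], [lofɔtʃ]) shows [tʃ] unchanged in both environments, so [tʃ] cannot be basic with [dʒ] derived before the NEG suffix.
Therefore /dʒ/ is basic and [tʃ] is derived by word-final obstruent devoicing (voiced obstruents become voiceless word-finally).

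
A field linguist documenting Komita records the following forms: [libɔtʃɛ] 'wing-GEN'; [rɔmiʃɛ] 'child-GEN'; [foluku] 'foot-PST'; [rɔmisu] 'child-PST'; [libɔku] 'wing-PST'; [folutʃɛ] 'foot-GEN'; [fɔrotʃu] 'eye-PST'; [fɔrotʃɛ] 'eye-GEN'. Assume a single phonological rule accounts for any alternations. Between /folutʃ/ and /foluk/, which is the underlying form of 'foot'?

'foot' shows [tʃ] ~ [k] at the end of the stem ([folutʃɛ] vs [foluku]).
Compare 'eye', with invariant [tʃ] in [fɔrotʃɛ] and [fɔrotʃu]: an analysis with underlying /tʃ/ and a rule producing [k] before the PST suffix would wrongly predict alternation here too.
The underlying segment must be /k/; /k/ and /s/ become palato-alveolar [tʃ] and [ʃ] before a front vowel, yielding [tʃ] there.

/foluk/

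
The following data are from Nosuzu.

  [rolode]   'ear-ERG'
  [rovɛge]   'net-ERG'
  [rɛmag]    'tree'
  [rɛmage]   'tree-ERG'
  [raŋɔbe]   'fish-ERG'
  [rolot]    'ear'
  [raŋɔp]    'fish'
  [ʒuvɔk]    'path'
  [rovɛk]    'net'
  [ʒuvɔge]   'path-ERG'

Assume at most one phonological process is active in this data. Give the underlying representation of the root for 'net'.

/rovɛk/

The root 'net' surfaces as [rovɛk] and [rovɛge], with a stem-final [k] ~ [g] alternation.
If /g/ were underlying and a rule turned it into [k] in isolation, 'tree' would also alternate; but it has [g] in both [rɛmag] and [rɛmage].
So /k/ is underlying, and a rule of intervocalic voicing — voiceless stops become voiced between vowels — gives [g].
So 'net' = /rovɛk/.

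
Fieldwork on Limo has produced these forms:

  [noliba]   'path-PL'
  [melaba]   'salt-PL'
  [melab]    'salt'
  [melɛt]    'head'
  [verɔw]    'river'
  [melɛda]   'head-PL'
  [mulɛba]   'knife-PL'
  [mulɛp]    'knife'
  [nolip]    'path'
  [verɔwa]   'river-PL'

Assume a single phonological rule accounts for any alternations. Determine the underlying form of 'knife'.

/mulɛp/

The stem for 'knife' ends in [b] in [mulɛba] but [p] in [mulɛp].
But 'salt' keeps [b] in both environments ([melaba], [melab]), so there is no rule changing /b/ to [p] in isolation.
Therefore /p/ is basic and [b] is derived by intervocalic voicing (voiceless stops become voiced between vowels).
So 'knife' = /mulɛp/.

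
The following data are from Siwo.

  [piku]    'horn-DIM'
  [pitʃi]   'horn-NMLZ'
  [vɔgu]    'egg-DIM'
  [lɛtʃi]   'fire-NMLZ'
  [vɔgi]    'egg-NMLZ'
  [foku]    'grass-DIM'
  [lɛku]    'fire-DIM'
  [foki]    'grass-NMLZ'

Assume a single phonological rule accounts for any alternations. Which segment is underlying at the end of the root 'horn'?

In [piku] and [pitʃi] the final segment of 'horn' alternates: [k] ~ [tʃ].
But 'grass' keeps [k] in both environments ([foku], [foki]), so there is no rule changing /k/ to [tʃ] before the NMLZ suffix.
So /tʃ/ is underlying, and a rule of depalatalization — palato-alveolar /tʃ/ becomes [k] when no front vowel follows — gives [k].

/tʃ/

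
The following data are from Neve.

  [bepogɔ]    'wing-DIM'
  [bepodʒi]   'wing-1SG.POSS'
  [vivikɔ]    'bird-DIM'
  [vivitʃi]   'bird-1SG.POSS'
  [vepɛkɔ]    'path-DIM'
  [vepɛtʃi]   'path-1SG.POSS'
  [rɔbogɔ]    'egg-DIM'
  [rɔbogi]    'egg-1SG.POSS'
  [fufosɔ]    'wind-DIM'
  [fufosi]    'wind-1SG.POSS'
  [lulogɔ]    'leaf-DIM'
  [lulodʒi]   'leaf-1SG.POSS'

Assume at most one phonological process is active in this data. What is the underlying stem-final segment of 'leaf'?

'leaf' shows [g] ~ [dʒ] at the end of the stem ([lulogɔ] vs [lulodʒi]).
Compare 'egg', with invariant [g] in [rɔbogɔ] and [rɔbogi]: an analysis with underlying /g/ and a rule producing [dʒ] before the 1SG.POSS suffix would wrongly predict alternation here too.
The alternation reflects depalatalization: palato-alveolar /tʃ/ and /dʒ/ become [k] and [g] when no front vowel follows. /dʒ/ is underlying.

/dʒ/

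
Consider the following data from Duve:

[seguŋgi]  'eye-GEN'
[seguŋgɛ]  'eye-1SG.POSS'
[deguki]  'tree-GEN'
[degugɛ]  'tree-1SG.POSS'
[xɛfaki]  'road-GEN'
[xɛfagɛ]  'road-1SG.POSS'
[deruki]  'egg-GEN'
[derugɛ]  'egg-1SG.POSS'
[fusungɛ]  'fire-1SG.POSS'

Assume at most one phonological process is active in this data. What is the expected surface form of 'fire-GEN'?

The GEN suffix surfaces as [-gi] and [-ki], depending on the final segment of the stem.
By contrast the 1SG.POSS suffix keeps its initial [g] throughout — that segment must be underlying.
The GEN suffix is therefore /-ki/ underlyingly, with post-nasal voicing: voiceless stops become voiced after a nasal.
After 'fire', which ends in a nasal, the suffix surfaces as [-gi], giving [fusungi].

[fusungi]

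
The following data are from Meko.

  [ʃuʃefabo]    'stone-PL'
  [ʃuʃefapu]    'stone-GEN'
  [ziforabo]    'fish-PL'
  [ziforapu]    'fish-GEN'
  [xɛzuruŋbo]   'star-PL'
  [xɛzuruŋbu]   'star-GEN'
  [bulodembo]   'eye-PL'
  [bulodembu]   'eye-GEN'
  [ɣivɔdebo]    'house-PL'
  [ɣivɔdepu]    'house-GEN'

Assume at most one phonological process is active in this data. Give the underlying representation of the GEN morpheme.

/-pu/

The GEN morpheme has two allomorphs, [-bu] and [-pu].
The PL suffix, which begins with [b], is invariant after every stem; so [b] is not altered by any rule here.
The GEN suffix is therefore /-pu/ underlyingly, with post-nasal voicing: voiceless stops become voiced after a nasal.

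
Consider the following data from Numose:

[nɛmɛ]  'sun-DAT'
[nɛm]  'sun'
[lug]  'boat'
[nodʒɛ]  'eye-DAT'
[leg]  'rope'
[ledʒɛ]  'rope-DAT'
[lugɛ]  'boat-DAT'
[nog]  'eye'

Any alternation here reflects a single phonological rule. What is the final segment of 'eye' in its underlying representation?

In [nodʒɛ] and [nog] the final segment of 'eye' alternates: [dʒ] ~ [g].
The stem 'boat' ([lugɛ], [lug]) shows [g] unchanged in both environments, so [g] cannot be basic with [dʒ] derived before the DAT suffix.
So /dʒ/ is underlying, and a rule of depalatalization — palato-alveolar /dʒ/ becomes [g] when no front vowel follows — gives [g].

/dʒ/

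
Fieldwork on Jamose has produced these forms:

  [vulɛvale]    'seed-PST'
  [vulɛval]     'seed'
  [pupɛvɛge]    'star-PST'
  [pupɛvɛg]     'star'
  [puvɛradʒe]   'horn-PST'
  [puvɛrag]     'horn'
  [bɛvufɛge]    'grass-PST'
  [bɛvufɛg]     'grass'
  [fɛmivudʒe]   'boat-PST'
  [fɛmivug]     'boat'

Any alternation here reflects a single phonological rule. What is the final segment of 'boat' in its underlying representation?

/dʒ/

In [fɛmivudʒe] and [fɛmivug] the final segment of 'boat' alternates: [dʒ] ~ [g].
The stem 'grass' ([bɛvufɛge], [bɛvufɛg]) shows [g] unchanged in both environments, so [g] cannot be basic with [dʒ] derived before the PST suffix.
The alternation reflects depalatalization: palato-alveolar /dʒ/ becomes [g] when no front vowel follows. /dʒ/ is underlying.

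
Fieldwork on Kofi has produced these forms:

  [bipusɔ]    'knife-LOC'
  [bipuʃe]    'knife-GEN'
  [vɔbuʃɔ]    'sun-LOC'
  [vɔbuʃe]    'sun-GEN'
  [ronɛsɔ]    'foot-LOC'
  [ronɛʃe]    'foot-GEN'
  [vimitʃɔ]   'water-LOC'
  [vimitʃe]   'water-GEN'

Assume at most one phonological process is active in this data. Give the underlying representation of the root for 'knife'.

/bipus/

The stem for 'knife' ends in [s] in [bipusɔ] but [ʃ] in [bipuʃe].
If /ʃ/ were underlying and a rule turned it into [s] before the LOC suffix, 'sun' would also alternate; but it has [ʃ] in both [vɔbuʃɔ] and [vɔbuʃe].
The underlying segment must be /s/; /s/ becomes palato-alveolar [ʃ] before a front vowel, yielding [ʃ] there.
Hence 'knife' is /bipus/ underlyingly.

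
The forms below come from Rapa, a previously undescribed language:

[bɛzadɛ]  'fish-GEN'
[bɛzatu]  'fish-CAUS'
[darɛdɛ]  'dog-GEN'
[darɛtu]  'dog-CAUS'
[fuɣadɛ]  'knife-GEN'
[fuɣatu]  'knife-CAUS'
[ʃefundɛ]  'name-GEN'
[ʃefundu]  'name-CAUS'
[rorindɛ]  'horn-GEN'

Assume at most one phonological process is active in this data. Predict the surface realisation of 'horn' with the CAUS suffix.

[rorindu]

The CAUS suffix surfaces as [-du] and [-tu], depending on the final segment of the stem.
By contrast the GEN suffix keeps its initial [d] throughout — that segment must be underlying.
The CAUS suffix is therefore /-tu/ underlyingly, with post-nasal voicing: voiceless stops become voiced after a nasal.
After 'horn', which ends in a nasal, the suffix surfaces as [-du], giving [rorindu].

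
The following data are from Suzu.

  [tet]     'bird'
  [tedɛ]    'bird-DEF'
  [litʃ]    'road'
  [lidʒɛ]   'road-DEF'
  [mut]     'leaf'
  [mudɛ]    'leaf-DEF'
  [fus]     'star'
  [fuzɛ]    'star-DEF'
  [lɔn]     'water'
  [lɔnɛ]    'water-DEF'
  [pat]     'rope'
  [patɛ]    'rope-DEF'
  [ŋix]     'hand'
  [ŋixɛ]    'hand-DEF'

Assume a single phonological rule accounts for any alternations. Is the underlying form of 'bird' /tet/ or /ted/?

The root 'bird' surfaces as [tet] and [tedɛ], with a stem-final [t] ~ [d] alternation.
Compare 'rope', with invariant [t] in [pat] and [patɛ]: an analysis with underlying /t/ and a rule producing [d] before the DEF suffix would wrongly predict alternation here too.
So /d/ is underlying, and a rule of word-final obstruent devoicing — voiced obstruents become voiceless word-finally — gives [t].

/ted/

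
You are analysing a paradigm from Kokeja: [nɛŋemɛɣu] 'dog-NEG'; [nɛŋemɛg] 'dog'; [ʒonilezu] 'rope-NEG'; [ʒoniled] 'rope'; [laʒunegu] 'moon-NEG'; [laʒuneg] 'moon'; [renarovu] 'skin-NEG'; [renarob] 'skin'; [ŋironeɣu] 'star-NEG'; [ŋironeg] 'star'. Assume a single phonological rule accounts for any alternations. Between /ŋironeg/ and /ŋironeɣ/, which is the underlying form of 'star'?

/ŋironeɣ/

'star' shows [ɣ] ~ [g] at the end of the stem ([ŋironeɣu] vs [ŋironeg]).
The stem 'moon' ([laʒunegu], [laʒuneg]) shows [g] unchanged in both environments, so [g] cannot be basic with [ɣ] derived before the NEG suffix.
The underlying segment must be /ɣ/; voiced fricatives become stops word-finally, yielding [g] there.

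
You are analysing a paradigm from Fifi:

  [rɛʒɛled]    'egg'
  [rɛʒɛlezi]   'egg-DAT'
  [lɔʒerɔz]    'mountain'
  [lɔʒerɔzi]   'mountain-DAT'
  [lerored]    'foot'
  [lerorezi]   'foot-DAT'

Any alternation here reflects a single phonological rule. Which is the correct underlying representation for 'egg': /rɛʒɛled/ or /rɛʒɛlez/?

In [rɛʒɛled] and [rɛʒɛlezi] the final segment of 'egg' alternates: [d] ~ [z].
But 'mountain' keeps [z] in both environments ([lɔʒerɔz], [lɔʒerɔzi]), so there is no rule changing /z/ to [d] in isolation.
So /d/ is underlying, and a rule of intervocalic spirantization — voiced stops become fricatives between vowels — gives [z].

/rɛʒɛled/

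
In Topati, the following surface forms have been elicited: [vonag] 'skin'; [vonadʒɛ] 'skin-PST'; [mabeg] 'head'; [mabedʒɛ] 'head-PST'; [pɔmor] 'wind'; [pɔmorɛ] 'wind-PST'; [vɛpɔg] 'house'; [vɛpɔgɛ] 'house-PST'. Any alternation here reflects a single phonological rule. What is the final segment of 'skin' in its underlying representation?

The stem for 'skin' ends in [g] in [vonag] but [dʒ] in [vonadʒɛ].
But 'house' keeps [g] in both environments ([vɛpɔg], [vɛpɔgɛ]), so there is no rule changing /g/ to [dʒ] before the PST suffix.
The alternation reflects depalatalization: palato-alveolar /dʒ/ becomes [g] when no front vowel follows. /dʒ/ is underlying.

/dʒ/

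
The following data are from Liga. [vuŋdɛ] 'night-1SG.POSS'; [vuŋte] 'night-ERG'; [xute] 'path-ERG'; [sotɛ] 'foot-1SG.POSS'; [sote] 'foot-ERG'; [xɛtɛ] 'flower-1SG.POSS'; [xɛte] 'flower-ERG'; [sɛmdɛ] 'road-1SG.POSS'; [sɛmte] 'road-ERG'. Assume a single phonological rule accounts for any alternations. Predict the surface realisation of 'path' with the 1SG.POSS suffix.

[xutɛ]

The 1SG.POSS morpheme has two allomorphs, [-dɛ] and [-tɛ].
The ERG suffix, which begins with [t], is invariant after every stem; so [t] is not altered by any rule here.
The 1SG.POSS suffix is therefore /-dɛ/ underlyingly, with post-vocalic devoicing: voiced stops become voiceless after a vowel.
After 'path', which ends in a vowel, the suffix surfaces as [-tɛ], giving [xutɛ].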